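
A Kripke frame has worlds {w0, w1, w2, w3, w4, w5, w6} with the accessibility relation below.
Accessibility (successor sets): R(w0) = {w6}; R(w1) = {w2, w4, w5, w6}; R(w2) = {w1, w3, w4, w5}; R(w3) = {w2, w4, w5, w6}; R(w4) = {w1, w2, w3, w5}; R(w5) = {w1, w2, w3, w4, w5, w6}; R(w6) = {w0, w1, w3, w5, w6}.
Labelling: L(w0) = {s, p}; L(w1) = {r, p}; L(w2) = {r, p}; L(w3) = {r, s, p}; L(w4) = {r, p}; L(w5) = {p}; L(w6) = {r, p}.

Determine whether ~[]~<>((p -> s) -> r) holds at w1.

At w1: []~<>((p -> s) -> r) is false, so ~[]~<>((p -> s) -> r) is true.
  At w1: []~<>((p -> s) -> r) requires ~<>((p -> s) -> r) at every successor {w2, w4, w5, w6}.
    ~<>((p -> s) -> r) fails at w2, so []~<>((p -> s) -> r) is false at w1.
      At w2: <>((p -> s) -> r) is true, so ~<>((p -> s) -> r) is false.

Yes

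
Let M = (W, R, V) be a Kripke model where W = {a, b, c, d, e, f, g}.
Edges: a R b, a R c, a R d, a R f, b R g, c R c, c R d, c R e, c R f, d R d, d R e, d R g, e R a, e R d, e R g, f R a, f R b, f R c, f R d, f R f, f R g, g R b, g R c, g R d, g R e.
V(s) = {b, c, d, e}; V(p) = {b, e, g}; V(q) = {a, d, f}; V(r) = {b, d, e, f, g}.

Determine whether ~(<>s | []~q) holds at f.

At f: <>s | []~q is true, so ~(<>s | []~q) is false.
  At f: <>s is true, []~q is false, so <>s | []~q is true.
    At f: <>s requires s at some successor in {a, b, c, d, f, g}.
      s holds at b, so <>s is true at f.
    At f: []~q requires ~q at every successor {a, b, c, d, f, g}.
      ~q fails at a, so []~q is false at f.

No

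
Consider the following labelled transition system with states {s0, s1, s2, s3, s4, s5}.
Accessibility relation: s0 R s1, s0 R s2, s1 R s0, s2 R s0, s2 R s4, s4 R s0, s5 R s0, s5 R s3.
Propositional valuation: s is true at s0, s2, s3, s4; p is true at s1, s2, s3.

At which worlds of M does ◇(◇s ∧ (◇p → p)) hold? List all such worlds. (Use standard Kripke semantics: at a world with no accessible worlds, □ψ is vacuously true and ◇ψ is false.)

s0, s2

Recall that ◇ψ holds at a world iff ψ holds at some accessible world.
Let φ = ◇(◇s ∧ (◇p → p)). Evaluate φ at each world:
  s0 (successors {s1, s2}): φ is true.
  s1 (successors {s0}): φ is false.
  s2 (successors {s0, s4}): φ is true.
  s3 (successors ∅): φ is false.
  s4 (successors {s0}): φ is false.
  s5 (successors {s0, s3}): φ is false.
For instance, at s4:
  At s4: ◇(◇s ∧ (◇p → p)) requires ◇s ∧ (◇p → p) at some successor in {s0}.
    At s0: ◇s ∧ (◇p → p) is false.
  So ◇(◇s ∧ (◇p → p)) is false at s4.
Satisfying worlds: {s0, s2}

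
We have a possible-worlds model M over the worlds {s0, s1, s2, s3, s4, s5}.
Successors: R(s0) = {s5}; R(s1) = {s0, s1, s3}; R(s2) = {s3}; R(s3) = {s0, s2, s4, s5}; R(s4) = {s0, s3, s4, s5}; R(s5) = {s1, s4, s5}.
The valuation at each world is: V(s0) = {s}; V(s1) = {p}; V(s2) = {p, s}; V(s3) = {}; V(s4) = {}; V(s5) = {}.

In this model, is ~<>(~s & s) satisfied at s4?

Yes

Recall that <>ψ holds at a world iff ψ holds at some accessible world.
At s4: <>(~s & s) is false, so ~<>(~s & s) is true.
  At s4: <>(~s & s) requires ~s & s at some successor in {s0, s3, s4, s5}.
    At s0: ~s & s is false.
    At s3: ~s & s is false.
    At s4: ~s & s is false.
    At s5: ~s & s is false.
  So <>(~s & s) is false at s4.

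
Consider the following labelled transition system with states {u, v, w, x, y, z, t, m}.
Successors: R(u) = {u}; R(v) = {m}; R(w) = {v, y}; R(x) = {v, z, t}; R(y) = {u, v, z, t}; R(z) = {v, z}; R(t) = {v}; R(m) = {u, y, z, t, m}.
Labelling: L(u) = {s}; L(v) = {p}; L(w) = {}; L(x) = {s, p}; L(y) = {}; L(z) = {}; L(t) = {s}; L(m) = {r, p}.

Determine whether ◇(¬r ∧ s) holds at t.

At t: ◇(¬r ∧ s) requires ¬r ∧ s at some successor in {v}.
  At v: ¬r ∧ s is false.
So ◇(¬r ∧ s) is false at t.

No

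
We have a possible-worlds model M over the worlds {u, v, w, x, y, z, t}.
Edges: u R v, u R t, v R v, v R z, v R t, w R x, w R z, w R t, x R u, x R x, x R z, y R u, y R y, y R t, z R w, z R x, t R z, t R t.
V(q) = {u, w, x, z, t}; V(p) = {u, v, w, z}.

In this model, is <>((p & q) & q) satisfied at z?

Yes

At z: <>((p & q) & q) requires (p & q) & q at some successor in {w, x}.
  (p & q) & q holds at w, so <>((p & q) & q) is true at z.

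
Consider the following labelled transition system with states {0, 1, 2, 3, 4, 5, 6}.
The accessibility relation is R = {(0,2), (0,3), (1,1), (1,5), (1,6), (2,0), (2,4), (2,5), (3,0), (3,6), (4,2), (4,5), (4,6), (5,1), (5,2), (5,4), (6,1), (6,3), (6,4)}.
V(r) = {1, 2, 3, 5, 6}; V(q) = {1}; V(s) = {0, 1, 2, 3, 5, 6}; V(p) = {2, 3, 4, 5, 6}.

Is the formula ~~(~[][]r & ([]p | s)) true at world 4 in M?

At 4: ~(~[][]r & ([]p | s)) is false, so ~~(~[][]r & ([]p | s)) is true.
  At 4: ~[][]r & ([]p | s) is true, so ~(~[][]r & ([]p | s)) is false.
    At 4: ~[][]r is true, []p | s is true, so ~[][]r & ([]p | s) is true.
      At 4: [][]r is false, so ~[][]r is true.
      At 4: []p is true, s is false, so []p | s is true.

Yes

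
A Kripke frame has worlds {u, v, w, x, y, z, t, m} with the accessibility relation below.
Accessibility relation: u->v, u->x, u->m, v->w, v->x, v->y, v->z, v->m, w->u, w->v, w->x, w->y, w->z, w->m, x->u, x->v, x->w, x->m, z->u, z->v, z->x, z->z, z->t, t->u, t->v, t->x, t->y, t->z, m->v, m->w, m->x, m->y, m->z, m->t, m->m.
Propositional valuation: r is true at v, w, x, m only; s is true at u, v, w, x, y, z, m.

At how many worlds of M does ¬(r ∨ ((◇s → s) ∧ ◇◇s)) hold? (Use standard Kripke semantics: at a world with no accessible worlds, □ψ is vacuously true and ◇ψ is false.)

2

Let φ = ¬(r ∨ ((◇s → s) ∧ ◇◇s)). Evaluate φ at each world:
  u (successors {v, x, m}): φ is false.
  v (successors {w, x, y, z, m}): φ is false.
  w (successors {u, v, x, y, z, m}): φ is false.
  x (successors {u, v, w, m}): φ is false.
  y (successors ∅): φ is true.
  z (successors {u, v, x, z, t}): φ is false.
  t (successors {u, v, x, y, z}): φ is true.
  m (successors {v, w, x, y, z, t, m}): φ is false.
For instance, at w:
  At w: r ∨ ((◇s → s) ∧ ◇◇s) is true, so ¬(r ∨ ((◇s → s) ∧ ◇◇s)) is false.
    At w: r is true, (◇s → s) ∧ ◇◇s is true, so r ∨ ((◇s → s) ∧ ◇◇s) is true.
      At w: ◇s → s is true, ◇◇s is true, so (◇s → s) ∧ ◇◇s is true.
Satisfying worlds: {y, t}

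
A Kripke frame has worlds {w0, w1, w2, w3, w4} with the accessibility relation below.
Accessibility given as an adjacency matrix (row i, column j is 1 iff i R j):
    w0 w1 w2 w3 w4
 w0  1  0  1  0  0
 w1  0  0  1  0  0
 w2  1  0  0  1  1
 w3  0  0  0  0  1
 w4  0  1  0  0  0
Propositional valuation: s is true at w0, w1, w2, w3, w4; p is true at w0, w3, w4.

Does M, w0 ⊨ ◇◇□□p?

Recall that □ψ holds at a world iff ψ holds at every accessible world, and ◇ψ holds iff ψ holds at some accessible world.
At w0: ◇◇□□p requires ◇□□p at some successor in {w0, w2}.
  At w0: ◇□□p is false.
  At w2: ◇□□p is false.
So ◇◇□□p is false at w0.

No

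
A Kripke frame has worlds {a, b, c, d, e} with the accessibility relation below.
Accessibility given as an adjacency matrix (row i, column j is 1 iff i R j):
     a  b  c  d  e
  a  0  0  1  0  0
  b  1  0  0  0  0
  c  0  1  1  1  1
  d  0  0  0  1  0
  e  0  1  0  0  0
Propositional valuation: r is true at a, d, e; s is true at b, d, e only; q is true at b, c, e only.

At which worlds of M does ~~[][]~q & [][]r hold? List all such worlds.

Recall that []ψ holds at a world iff ψ holds at every accessible world, and <>ψ holds iff ψ holds at some accessible world.
Let φ = ~~[][]~q & [][]r. Evaluate φ at each world:
  a (successors {c}): φ is false.
  b (successors {a}): φ is false.
  c (successors {b, c, d, e}): φ is false.
  d (successors {d}): φ is true.
  e (successors {b}): φ is true.
For instance, at e:
  At e: ~~[][]~q is true, [][]r is true, so ~~[][]~q & [][]r is true.
    At e: ~[][]~q is false, so ~~[][]~q is true.
      At e: [][]~q is true, so ~[][]~q is false.
    At e: [][]r requires []r at every successor {b}.
      At b: []r is true.
    So [][]r is true at e.
Satisfying worlds: {d, e}

d, e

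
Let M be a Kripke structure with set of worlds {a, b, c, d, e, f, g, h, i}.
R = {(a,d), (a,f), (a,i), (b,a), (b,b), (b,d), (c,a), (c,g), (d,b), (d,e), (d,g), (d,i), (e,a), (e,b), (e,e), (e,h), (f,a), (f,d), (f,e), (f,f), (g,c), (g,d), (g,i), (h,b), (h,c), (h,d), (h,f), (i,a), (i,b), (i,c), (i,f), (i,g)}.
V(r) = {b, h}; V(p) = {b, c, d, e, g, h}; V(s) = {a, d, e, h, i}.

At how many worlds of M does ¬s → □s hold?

Let φ = ¬s → □s. Evaluate φ at each world:
  a (successors {d, f, i}): φ is true.
  b (successors {a, b, d}): φ is false.
  c (successors {a, g}): φ is false.
  d (successors {b, e, g, i}): φ is true.
  e (successors {a, b, e, h}): φ is true.
  f (successors {a, d, e, f}): φ is false.
  g (successors {c, d, i}): φ is false.
  h (successors {b, c, d, f}): φ is true.
  i (successors {a, b, c, f, g}): φ is true.
For instance, at i:
  At i: ¬s is false, □s is false, so ¬s → □s is true.
    At i: □s requires s at every successor {a, b, c, f, g}.
      s fails at b, so □s is false at i.
Satisfying worlds: {a, d, e, h, i}

5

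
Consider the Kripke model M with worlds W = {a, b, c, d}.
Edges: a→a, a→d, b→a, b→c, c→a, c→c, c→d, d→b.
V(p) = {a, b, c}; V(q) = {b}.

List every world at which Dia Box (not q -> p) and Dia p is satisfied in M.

Recall that Box ψ holds at a world iff ψ holds at every accessible world, and Dia ψ holds iff ψ holds at some accessible world.
Let φ = Dia Box (not q -> p) and Dia p. Evaluate φ at each world:
  a (successors {a, d}): φ is true.
  b (successors {a, c}): φ is false.
  c (successors {a, c, d}): φ is true.
  d (successors {b}): φ is true.
For instance, at a:
  At a: Dia Box (not q -> p) is true, Dia p is true, so Dia Box (not q -> p) and Dia p is true.
    At a: Dia Box (not q -> p) requires Box (not q -> p) at some successor in {a, d}.
      Box (not q -> p) holds at d, so Dia Box (not q -> p) is true at a.
    At a: Dia p requires p at some successor in {a, d}.
      p holds at a, so Dia p is true at a.
Satisfying worlds: {a, c, d}

a, c, d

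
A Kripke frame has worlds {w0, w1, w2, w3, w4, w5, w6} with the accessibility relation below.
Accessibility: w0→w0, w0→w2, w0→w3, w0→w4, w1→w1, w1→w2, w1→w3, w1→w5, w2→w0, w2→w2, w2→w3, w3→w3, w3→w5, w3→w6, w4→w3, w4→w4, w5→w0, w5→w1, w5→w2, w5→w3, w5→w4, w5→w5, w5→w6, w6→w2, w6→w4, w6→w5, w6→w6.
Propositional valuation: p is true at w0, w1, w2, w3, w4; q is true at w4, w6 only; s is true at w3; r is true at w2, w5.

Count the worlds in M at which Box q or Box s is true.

0

Let φ = Box q or Box s. Evaluate φ at each world:
  w0 (successors {w0, w2, w3, w4}): φ is false.
  w1 (successors {w1, w2, w3, w5}): φ is false.
  w2 (successors {w0, w2, w3}): φ is false.
  w3 (successors {w3, w5, w6}): φ is false.
  w4 (successors {w3, w4}): φ is false.
  w5 (successors {w0, w1, w2, w3, w4, w5, w6}): φ is false.
  w6 (successors {w2, w4, w5, w6}): φ is false.
For instance, at w1:
  At w1: Box q is false, Box s is false, so Box q or Box s is false.
    At w1: Box q requires q at every successor {w1, w2, w3, w5}.
      q fails at w1, so Box q is false at w1.
    At w1: Box s requires s at every successor {w1, w2, w3, w5}.
      s fails at w1, so Box s is false at w1.
Satisfying worlds: none.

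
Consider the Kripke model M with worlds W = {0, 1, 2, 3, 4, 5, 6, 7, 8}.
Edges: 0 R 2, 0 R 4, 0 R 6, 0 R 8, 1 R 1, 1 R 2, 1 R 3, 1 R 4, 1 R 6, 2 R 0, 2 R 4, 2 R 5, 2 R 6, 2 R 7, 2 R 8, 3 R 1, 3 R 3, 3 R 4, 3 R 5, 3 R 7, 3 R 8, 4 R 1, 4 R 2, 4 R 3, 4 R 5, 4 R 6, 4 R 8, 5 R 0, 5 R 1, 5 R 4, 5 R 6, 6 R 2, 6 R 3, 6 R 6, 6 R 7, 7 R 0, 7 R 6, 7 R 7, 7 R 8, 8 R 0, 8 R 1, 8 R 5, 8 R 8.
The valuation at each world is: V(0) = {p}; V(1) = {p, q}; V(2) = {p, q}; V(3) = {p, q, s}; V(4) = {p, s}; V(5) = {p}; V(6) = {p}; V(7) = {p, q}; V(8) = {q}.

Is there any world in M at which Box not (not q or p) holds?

Recall that Box ψ holds at a world iff ψ holds at every accessible world, and Dia ψ holds iff ψ holds at some accessible world.
Let φ = Box not (not q or p). Evaluate φ at each world:
  0 (successors {2, 4, 6, 8}): φ is false.
  1 (successors {1, 2, 3, 4, 6}): φ is false.
  2 (successors {0, 4, 5, 6, 7, 8}): φ is false.
  3 (successors {1, 3, 4, 5, 7, 8}): φ is false.
  4 (successors {1, 2, 3, 5, 6, 8}): φ is false.
  5 (successors {0, 1, 4, 6}): φ is false.
  6 (successors {2, 3, 6, 7}): φ is false.
  7 (successors {0, 6, 7, 8}): φ is false.
  8 (successors {0, 1, 5, 8}): φ is false.
For instance, at 8:
  At 8: Box not (not q or p) requires not (not q or p) at every successor {0, 1, 5, 8}.
    not (not q or p) fails at 0, so Box not (not q or p) is false at 8.

No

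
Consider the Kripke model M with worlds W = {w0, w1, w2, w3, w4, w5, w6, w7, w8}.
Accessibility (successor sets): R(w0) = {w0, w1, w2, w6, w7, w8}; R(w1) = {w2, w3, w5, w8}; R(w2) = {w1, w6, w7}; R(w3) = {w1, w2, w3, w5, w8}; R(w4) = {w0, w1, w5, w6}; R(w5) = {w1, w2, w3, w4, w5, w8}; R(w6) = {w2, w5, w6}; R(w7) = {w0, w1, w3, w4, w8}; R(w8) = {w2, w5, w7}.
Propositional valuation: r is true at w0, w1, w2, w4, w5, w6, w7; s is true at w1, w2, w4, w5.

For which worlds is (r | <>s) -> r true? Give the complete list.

w0, w1, w2, w4, w5, w6, w7

Let φ = (r | <>s) -> r. Evaluate φ at each world:
  w0 (successors {w0, w1, w2, w6, w7, w8}): φ is true.
  w1 (successors {w2, w3, w5, w8}): φ is true.
  w2 (successors {w1, w6, w7}): φ is true.
  w3 (successors {w1, w2, w3, w5, w8}): φ is false.
  w4 (successors {w0, w1, w5, w6}): φ is true.
  w5 (successors {w1, w2, w3, w4, w5, w8}): φ is true.
  w6 (successors {w2, w5, w6}): φ is true.
  w7 (successors {w0, w1, w3, w4, w8}): φ is true.
  w8 (successors {w2, w5, w7}): φ is false.
For instance, at w5:
  At w5: r | <>s is true, r is true, so (r | <>s) -> r is true.
    At w5: r is true, <>s is true, so r | <>s is true.
      At w5: <>s requires s at some successor in {w1, w2, w3, w4, w5, w8}.
        s holds at w1, so <>s is true at w5.
Satisfying worlds: {w0, w1, w2, w4, w5, w6, w7}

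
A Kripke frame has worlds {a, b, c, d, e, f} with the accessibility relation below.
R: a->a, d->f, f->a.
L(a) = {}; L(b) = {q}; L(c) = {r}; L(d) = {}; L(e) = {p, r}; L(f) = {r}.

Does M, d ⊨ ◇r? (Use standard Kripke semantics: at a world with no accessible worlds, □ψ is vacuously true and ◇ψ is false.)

Yes

At d: ◇r requires r at some successor in {f}.
  r holds at f, so ◇r is true at d.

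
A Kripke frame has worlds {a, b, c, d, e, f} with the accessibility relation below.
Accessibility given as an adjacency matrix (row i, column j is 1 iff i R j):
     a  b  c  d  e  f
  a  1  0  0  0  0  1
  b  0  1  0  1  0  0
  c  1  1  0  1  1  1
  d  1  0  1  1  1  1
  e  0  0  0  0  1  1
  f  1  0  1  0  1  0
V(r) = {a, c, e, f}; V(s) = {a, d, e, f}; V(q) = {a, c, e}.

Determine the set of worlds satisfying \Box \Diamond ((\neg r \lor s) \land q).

a, d, e, f

Let φ = \Box \Diamond ((\neg r \lor s) \land q). Evaluate φ at each world:
  a (successors {a, f}): φ is true.
  b (successors {b, d}): φ is false.
  c (successors {a, b, d, e, f}): φ is false.
  d (successors {a, c, d, e, f}): φ is true.
  e (successors {e, f}): φ is true.
  f (successors {a, c, e}): φ is true.
For instance, at e:
  At e: \Box \Diamond ((\neg r \lor s) \land q) requires \Diamond ((\neg r \lor s) \land q) at every successor {e, f}.
      At e: \Diamond ((\neg r \lor s) \land q) requires (\neg r \lor s) \land q at some successor in {e, f}.
        (\neg r \lor s) \land q holds at e, so \Diamond ((\neg r \lor s) \land q) is true at e.
      At f: \Diamond ((\neg r \lor s) \land q) requires (\neg r \lor s) \land q at some successor in {a, c, e}.
        (\neg r \lor s) \land q holds at a, so \Diamond ((\neg r \lor s) \land q) is true at f.
  So \Box \Diamond ((\neg r \lor s) \land q) is true at e.
Satisfying worlds: {a, d, e, f}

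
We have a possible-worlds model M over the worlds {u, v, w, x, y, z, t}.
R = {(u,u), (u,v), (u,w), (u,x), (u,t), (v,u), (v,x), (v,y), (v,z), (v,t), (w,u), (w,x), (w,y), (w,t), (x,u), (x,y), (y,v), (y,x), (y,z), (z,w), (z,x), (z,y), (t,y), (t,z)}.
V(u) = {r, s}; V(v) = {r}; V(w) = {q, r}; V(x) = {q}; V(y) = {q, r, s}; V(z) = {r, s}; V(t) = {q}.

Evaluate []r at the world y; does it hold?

At y: []r requires r at every successor {v, x, z}.
  r fails at x, so []r is false at y.

No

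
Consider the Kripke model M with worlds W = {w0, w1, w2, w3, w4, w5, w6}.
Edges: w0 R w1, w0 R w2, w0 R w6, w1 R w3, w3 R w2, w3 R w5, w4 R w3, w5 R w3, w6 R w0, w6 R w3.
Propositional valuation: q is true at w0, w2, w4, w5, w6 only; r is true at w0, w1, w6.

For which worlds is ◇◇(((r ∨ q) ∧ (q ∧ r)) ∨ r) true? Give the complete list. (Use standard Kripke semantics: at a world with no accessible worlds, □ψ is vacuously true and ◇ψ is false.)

Let φ = ◇◇(((r ∨ q) ∧ (q ∧ r)) ∨ r). Evaluate φ at each world:
  w0 (successors {w1, w2, w6}): φ is true.
  w1 (successors {w3}): φ is false.
  w2 (successors ∅): φ is false.
  w3 (successors {w2, w5}): φ is false.
  w4 (successors {w3}): φ is false.
  w5 (successors {w3}): φ is false.
  w6 (successors {w0, w3}): φ is true.
For instance, at w3:
  At w3: ◇◇(((r ∨ q) ∧ (q ∧ r)) ∨ r) requires ◇(((r ∨ q) ∧ (q ∧ r)) ∨ r) at some successor in {w2, w5}.
    At w2: ◇(((r ∨ q) ∧ (q ∧ r)) ∨ r) is false.
    At w5: ◇(((r ∨ q) ∧ (q ∧ r)) ∨ r) is false.
  So ◇◇(((r ∨ q) ∧ (q ∧ r)) ∨ r) is false at w3.
Satisfying worlds: {w0, w6}

w0, w6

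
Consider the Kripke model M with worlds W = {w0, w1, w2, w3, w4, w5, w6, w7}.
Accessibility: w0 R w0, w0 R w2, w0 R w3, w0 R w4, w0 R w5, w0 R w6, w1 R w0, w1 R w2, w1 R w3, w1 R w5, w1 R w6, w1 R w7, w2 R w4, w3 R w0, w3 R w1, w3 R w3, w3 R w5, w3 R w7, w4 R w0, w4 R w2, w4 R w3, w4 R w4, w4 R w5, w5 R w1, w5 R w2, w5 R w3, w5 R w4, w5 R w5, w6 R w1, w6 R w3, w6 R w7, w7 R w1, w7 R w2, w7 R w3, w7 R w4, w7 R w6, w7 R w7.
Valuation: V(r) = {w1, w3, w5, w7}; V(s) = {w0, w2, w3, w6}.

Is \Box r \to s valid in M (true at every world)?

Yes

Let φ = \Box r \to s. Evaluate φ at each world:
  w0 (successors {w0, w2, w3, w4, w5, w6}): φ is true.
  w1 (successors {w0, w2, w3, w5, w6, w7}): φ is true.
  w2 (successors {w4}): φ is true.
  w3 (successors {w0, w1, w3, w5, w7}): φ is true.
  w4 (successors {w0, w2, w3, w4, w5}): φ is true.
  w5 (successors {w1, w2, w3, w4, w5}): φ is true.
  w6 (successors {w1, w3, w7}): φ is true.
  w7 (successors {w1, w2, w3, w4, w6, w7}): φ is true.
For instance, at w1:
  At w1: \Box r is false, s is false, so \Box r \to s is true.
    At w1: \Box r requires r at every successor {w0, w2, w3, w5, w6, w7}.
      r fails at w0, so \Box r is false at w1.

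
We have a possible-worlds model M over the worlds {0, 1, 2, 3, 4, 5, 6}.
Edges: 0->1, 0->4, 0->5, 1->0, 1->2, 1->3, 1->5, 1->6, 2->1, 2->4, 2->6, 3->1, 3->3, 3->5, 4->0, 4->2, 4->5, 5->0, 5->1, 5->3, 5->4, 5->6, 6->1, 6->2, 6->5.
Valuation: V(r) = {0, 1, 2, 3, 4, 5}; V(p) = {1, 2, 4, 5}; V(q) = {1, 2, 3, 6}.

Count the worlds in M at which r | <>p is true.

Let φ = r | <>p. Evaluate φ at each world:
  0 (successors {1, 4, 5}): φ is true.
  1 (successors {0, 2, 3, 5, 6}): φ is true.
  2 (successors {1, 4, 6}): φ is true.
  3 (successors {1, 3, 5}): φ is true.
  4 (successors {0, 2, 5}): φ is true.
  5 (successors {0, 1, 3, 4, 6}): φ is true.
  6 (successors {1, 2, 5}): φ is true.
For instance, at 0:
  At 0: r is true, <>p is true, so r | <>p is true.
    At 0: <>p requires p at some successor in {1, 4, 5}.
      p holds at 1, so <>p is true at 0.
Satisfying worlds: {0, 1, 2, 3, 4, 5, 6}

7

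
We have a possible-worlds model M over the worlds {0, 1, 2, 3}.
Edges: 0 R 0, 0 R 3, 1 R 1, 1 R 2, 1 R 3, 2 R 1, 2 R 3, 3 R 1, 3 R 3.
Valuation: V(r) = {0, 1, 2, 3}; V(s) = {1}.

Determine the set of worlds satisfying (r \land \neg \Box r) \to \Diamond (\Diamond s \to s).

0, 1, 2, 3

Recall that \Box ψ holds at a world iff ψ holds at every accessible world, and \Diamond ψ holds iff ψ holds at some accessible world.
Let φ = (r \land \neg \Box r) \to \Diamond (\Diamond s \to s). Evaluate φ at each world:
  0 (successors {0, 3}): φ is true.
  1 (successors {1, 2, 3}): φ is true.
  2 (successors {1, 3}): φ is true.
  3 (successors {1, 3}): φ is true.
For instance, at 0:
  At 0: r \land \neg \Box r is false, \Diamond (\Diamond s \to s) is true, so (r \land \neg \Box r) \to \Diamond (\Diamond s \to s) is true.
    At 0: r is true, \neg \Box r is false, so r \land \neg \Box r is false.
      At 0: \Box r is true, so \neg \Box r is false.
    At 0: \Diamond (\Diamond s \to s) requires \Diamond s \to s at some successor in {0, 3}.
      \Diamond s \to s holds at 0, so \Diamond (\Diamond s \to s) is true at 0.
Satisfying worlds: {0, 1, 2, 3}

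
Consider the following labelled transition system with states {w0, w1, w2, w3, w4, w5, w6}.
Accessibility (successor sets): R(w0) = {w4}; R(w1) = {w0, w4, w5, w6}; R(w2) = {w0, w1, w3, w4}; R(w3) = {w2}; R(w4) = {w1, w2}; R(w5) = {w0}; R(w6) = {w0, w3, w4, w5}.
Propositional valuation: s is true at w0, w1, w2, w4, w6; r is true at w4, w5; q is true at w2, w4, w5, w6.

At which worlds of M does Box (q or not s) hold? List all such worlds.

Recall that Box ψ holds at a world iff ψ holds at every accessible world, and Dia ψ holds iff ψ holds at some accessible world.
Let φ = Box (q or not s). Evaluate φ at each world:
  w0 (successors {w4}): φ is true.
  w1 (successors {w0, w4, w5, w6}): φ is false.
  w2 (successors {w0, w1, w3, w4}): φ is false.
  w3 (successors {w2}): φ is true.
  w4 (successors {w1, w2}): φ is false.
  w5 (successors {w0}): φ is false.
  w6 (successors {w0, w3, w4, w5}): φ is false.
For instance, at w4:
  At w4: Box (q or not s) requires q or not s at every successor {w1, w2}.
    q or not s fails at w1, so Box (q or not s) is false at w4.
Satisfying worlds: {w0, w3}

w0, w3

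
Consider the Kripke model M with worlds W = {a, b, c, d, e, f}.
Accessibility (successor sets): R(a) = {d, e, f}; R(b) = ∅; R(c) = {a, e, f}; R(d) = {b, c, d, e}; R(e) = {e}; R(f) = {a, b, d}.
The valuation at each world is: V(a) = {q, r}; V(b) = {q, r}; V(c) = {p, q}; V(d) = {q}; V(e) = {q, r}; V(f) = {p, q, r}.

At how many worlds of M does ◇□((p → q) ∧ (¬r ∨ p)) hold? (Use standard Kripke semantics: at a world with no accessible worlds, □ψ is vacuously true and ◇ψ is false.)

2

Let φ = ◇□((p → q) ∧ (¬r ∨ p)). Evaluate φ at each world:
  a (successors {d, e, f}): φ is false.
  b (successors ∅): φ is false.
  c (successors {a, e, f}): φ is false.
  d (successors {b, c, d, e}): φ is true.
  e (successors {e}): φ is false.
  f (successors {a, b, d}): φ is true.
For instance, at a:
  At a: ◇□((p → q) ∧ (¬r ∨ p)) requires □((p → q) ∧ (¬r ∨ p)) at some successor in {d, e, f}.
    At d: □((p → q) ∧ (¬r ∨ p)) is false.
    At e: □((p → q) ∧ (¬r ∨ p)) is false.
    At f: □((p → q) ∧ (¬r ∨ p)) is false.
  So ◇□((p → q) ∧ (¬r ∨ p)) is false at a.
Satisfying worlds: {d, f}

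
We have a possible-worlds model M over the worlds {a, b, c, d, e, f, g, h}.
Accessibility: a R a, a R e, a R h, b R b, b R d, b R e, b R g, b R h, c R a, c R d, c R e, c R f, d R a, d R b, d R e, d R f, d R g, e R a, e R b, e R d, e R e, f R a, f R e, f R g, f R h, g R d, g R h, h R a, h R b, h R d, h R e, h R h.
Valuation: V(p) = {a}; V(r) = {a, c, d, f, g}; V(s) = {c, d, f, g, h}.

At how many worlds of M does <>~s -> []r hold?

1

Recall that []ψ holds at a world iff ψ holds at every accessible world, and <>ψ holds iff ψ holds at some accessible world.
Let φ = <>~s -> []r. Evaluate φ at each world:
  a (successors {a, e, h}): φ is false.
  b (successors {b, d, e, g, h}): φ is false.
  c (successors {a, d, e, f}): φ is false.
  d (successors {a, b, e, f, g}): φ is false.
  e (successors {a, b, d, e}): φ is false.
  f (successors {a, e, g, h}): φ is false.
  g (successors {d, h}): φ is true.
  h (successors {a, b, d, e, h}): φ is false.
For instance, at e:
  At e: <>~s is true, []r is false, so <>~s -> []r is false.
    At e: <>~s requires ~s at some successor in {a, b, d, e}.
      ~s holds at a, so <>~s is true at e.
    At e: []r requires r at every successor {a, b, d, e}.
      r fails at b, so []r is false at e.
Satisfying worlds: {g}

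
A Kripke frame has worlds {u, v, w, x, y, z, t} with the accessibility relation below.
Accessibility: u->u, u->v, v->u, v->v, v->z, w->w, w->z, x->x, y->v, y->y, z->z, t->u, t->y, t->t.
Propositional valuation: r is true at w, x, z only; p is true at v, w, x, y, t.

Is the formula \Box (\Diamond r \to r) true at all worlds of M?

No

Let φ = \Box (\Diamond r \to r). Evaluate φ at each world:
  u (successors {u, v}): φ is false.
  v (successors {u, v, z}): φ is false.
  w (successors {w, z}): φ is true.
  x (successors {x}): φ is true.
  y (successors {v, y}): φ is false.
  z (successors {z}): φ is true.
  t (successors {u, y, t}): φ is true.
Detail at u (counterexample):
  At u: \Box (\Diamond r \to r) requires \Diamond r \to r at every successor {u, v}.
    \Diamond r \to r fails at v, so \Box (\Diamond r \to r) is false at u.
      At v: \Diamond r is true, r is false, so \Diamond r \to r is false.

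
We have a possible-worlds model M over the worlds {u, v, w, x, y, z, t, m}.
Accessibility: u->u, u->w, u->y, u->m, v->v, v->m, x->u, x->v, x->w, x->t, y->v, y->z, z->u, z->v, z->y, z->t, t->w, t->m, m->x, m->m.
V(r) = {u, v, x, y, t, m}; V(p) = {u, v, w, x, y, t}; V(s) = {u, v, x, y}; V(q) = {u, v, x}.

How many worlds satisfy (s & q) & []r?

Let φ = (s & q) & []r. Evaluate φ at each world:
  u (successors {u, w, y, m}): φ is false.
  v (successors {v, m}): φ is true.
  w (successors ∅): φ is false.
  x (successors {u, v, w, t}): φ is false.
  y (successors {v, z}): φ is false.
  z (successors {u, v, y, t}): φ is false.
  t (successors {w, m}): φ is false.
  m (successors {x, m}): φ is false.
For instance, at m:
  At m: s & q is false, []r is true, so (s & q) & []r is false.
    At m: []r requires r at every successor {x, m}.
      At x: r is true.
      At m: r is true.
    So []r is true at m.
Satisfying worlds: {v}

1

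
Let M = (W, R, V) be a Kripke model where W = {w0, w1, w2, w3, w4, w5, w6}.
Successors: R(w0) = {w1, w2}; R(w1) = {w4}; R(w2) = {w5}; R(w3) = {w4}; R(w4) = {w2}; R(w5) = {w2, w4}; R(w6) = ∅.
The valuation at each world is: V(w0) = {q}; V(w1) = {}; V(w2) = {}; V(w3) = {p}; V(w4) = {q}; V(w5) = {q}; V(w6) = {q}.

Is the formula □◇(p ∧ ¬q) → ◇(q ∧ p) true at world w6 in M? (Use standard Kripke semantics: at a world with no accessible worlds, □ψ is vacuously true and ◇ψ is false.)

No

At w6: □◇(p ∧ ¬q) is true, ◇(q ∧ p) is false, so □◇(p ∧ ¬q) → ◇(q ∧ p) is false.
  At w6: no accessible worlds, so □◇(p ∧ ¬q) holds vacuously.
  At w6: no accessible worlds, so ◇(q ∧ p) is false.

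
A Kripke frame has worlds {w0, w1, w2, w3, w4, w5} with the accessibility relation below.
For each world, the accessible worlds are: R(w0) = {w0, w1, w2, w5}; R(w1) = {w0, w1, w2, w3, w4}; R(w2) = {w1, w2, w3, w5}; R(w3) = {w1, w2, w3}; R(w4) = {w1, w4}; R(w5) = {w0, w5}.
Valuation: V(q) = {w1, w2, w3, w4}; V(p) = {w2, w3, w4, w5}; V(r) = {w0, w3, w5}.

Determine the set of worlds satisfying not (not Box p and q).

Let φ = not (not Box p and q). Evaluate φ at each world:
  w0 (successors {w0, w1, w2, w5}): φ is true.
  w1 (successors {w0, w1, w2, w3, w4}): φ is false.
  w2 (successors {w1, w2, w3, w5}): φ is false.
  w3 (successors {w1, w2, w3}): φ is false.
  w4 (successors {w1, w4}): φ is false.
  w5 (successors {w0, w5}): φ is true.
For instance, at w0:
  At w0: not Box p and q is false, so not (not Box p and q) is true.
    At w0: not Box p is true, q is false, so not Box p and q is false.
      At w0: Box p is false, so not Box p is true.
Satisfying worlds: {w0, w5}

w0, w5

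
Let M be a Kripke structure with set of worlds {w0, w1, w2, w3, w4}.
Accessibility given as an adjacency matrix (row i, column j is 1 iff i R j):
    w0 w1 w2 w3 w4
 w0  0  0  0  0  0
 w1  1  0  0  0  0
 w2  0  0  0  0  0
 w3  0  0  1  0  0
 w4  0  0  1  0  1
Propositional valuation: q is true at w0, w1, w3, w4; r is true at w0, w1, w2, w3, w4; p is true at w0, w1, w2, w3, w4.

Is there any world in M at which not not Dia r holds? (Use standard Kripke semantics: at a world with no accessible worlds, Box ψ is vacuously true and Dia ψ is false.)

Yes

Recall that Dia ψ holds at a world iff ψ holds at some accessible world.
Let φ = not not Dia r. Evaluate φ at each world:
  w0 (successors ∅): φ is false.
  w1 (successors {w0}): φ is true.
  w2 (successors ∅): φ is false.
  w3 (successors {w2}): φ is true.
  w4 (successors {w2, w4}): φ is true.
Detail at w1 (witness):
  At w1: not Dia r is false, so not not Dia r is true.
    At w1: Dia r is true, so not Dia r is false.
      At w1: Dia r requires r at some successor in {w0}.
        r holds at w0, so Dia r is true at w1.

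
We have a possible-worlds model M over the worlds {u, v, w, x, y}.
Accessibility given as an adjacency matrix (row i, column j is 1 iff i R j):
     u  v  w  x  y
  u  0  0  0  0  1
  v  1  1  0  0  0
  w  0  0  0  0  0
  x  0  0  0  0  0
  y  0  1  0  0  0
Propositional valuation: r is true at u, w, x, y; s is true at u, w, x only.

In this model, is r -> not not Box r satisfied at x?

Yes

At x: r is true, not not Box r is true, so r -> not not Box r is true.
  At x: not Box r is false, so not not Box r is true.
    At x: Box r is true, so not Box r is false.
      At x: no accessible worlds, so Box r holds vacuously.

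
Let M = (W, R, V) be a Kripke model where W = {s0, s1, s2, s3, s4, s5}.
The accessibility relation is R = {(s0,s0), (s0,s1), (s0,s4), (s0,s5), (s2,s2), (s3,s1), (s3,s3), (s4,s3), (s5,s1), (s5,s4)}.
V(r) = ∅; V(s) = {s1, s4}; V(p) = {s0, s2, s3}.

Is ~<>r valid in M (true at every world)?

Let φ = ~<>r. Evaluate φ at each world:
  s0 (successors {s0, s1, s4, s5}): φ is true.
  s1 (successors ∅): φ is true.
  s2 (successors {s2}): φ is true.
  s3 (successors {s1, s3}): φ is true.
  s4 (successors {s3}): φ is true.
  s5 (successors {s1, s4}): φ is true.
For instance, at s2:
  At s2: <>r is false, so ~<>r is true.
    At s2: <>r requires r at some successor in {s2}.
      At s2: r is false.
    So <>r is false at s2.

Yes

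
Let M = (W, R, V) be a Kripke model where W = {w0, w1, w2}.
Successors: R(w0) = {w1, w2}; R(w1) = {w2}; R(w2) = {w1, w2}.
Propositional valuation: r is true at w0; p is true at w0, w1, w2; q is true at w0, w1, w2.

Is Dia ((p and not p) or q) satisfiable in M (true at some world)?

Recall that Dia ψ holds at a world iff ψ holds at some accessible world.
Let φ = Dia ((p and not p) or q). Evaluate φ at each world:
  w0 (successors {w1, w2}): φ is true.
  w1 (successors {w2}): φ is true.
  w2 (successors {w1, w2}): φ is true.
Detail at w0 (witness):
  At w0: Dia ((p and not p) or q) requires (p and not p) or q at some successor in {w1, w2}.
    (p and not p) or q holds at w1, so Dia ((p and not p) or q) is true at w0.

Yes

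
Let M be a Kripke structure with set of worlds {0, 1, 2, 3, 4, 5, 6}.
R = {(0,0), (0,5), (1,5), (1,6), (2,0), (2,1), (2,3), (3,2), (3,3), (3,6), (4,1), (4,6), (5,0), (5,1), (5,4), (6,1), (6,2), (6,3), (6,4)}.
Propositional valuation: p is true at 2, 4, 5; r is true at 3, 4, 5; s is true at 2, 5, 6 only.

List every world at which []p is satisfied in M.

none

Recall that []ψ holds at a world iff ψ holds at every accessible world, and <>ψ holds iff ψ holds at some accessible world.
Let φ = []p. Evaluate φ at each world:
  0 (successors {0, 5}): φ is false.
  1 (successors {5, 6}): φ is false.
  2 (successors {0, 1, 3}): φ is false.
  3 (successors {2, 3, 6}): φ is false.
  4 (successors {1, 6}): φ is false.
  5 (successors {0, 1, 4}): φ is false.
  6 (successors {1, 2, 3, 4}): φ is false.
For instance, at 2:
  At 2: []p requires p at every successor {0, 1, 3}.
    p fails at 0, so []p is false at 2.
Satisfying worlds: none.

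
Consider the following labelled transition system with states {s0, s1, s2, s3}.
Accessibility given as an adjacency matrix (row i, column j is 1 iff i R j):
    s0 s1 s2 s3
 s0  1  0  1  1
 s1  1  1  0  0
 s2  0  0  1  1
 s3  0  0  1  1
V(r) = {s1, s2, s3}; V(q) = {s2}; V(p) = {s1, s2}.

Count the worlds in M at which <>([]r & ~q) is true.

Let φ = <>([]r & ~q). Evaluate φ at each world:
  s0 (successors {s0, s2, s3}): φ is true.
  s1 (successors {s0, s1}): φ is false.
  s2 (successors {s2, s3}): φ is true.
  s3 (successors {s2, s3}): φ is true.
For instance, at s2:
  At s2: <>([]r & ~q) requires []r & ~q at some successor in {s2, s3}.
    []r & ~q holds at s3, so <>([]r & ~q) is true at s2.
      At s3: []r is true, ~q is true, so []r & ~q is true.
Satisfying worlds: {s0, s2, s3}

3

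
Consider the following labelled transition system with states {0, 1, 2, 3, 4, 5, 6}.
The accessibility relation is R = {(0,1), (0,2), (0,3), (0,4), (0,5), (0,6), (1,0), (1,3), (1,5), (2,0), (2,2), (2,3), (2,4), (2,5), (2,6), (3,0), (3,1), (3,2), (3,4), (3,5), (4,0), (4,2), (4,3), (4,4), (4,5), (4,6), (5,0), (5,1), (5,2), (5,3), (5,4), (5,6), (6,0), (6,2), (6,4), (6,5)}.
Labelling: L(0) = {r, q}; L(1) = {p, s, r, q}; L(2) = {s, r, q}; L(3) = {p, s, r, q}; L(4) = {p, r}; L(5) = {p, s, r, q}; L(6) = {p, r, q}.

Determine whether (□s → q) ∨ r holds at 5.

Yes

At 5: □s → q is true, r is true, so (□s → q) ∨ r is true.
  At 5: □s is false, q is true, so □s → q is true.
    At 5: □s requires s at every successor {0, 1, 2, 3, 4, 6}.
      s fails at 0, so □s is false at 5.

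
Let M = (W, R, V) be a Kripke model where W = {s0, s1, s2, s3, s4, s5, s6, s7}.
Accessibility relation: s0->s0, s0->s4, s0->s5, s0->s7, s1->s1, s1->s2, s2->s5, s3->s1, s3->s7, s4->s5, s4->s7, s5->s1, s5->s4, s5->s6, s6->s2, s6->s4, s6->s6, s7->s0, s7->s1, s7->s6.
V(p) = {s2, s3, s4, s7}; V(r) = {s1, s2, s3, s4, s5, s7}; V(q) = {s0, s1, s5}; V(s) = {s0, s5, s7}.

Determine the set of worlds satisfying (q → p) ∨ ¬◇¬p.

Let φ = (q → p) ∨ ¬◇¬p. Evaluate φ at each world:
  s0 (successors {s0, s4, s5, s7}): φ is false.
  s1 (successors {s1, s2}): φ is false.
  s2 (successors {s5}): φ is true.
  s3 (successors {s1, s7}): φ is true.
  s4 (successors {s5, s7}): φ is true.
  s5 (successors {s1, s4, s6}): φ is false.
  s6 (successors {s2, s4, s6}): φ is true.
  s7 (successors {s0, s1, s6}): φ is true.
For instance, at s5:
  At s5: q → p is false, ¬◇¬p is false, so (q → p) ∨ ¬◇¬p is false.
    At s5: ◇¬p is true, so ¬◇¬p is false.
      At s5: ◇¬p requires ¬p at some successor in {s1, s4, s6}.
        ¬p holds at s1, so ◇¬p is true at s5.
Satisfying worlds: {s2, s3, s4, s6, s7}

s2, s3, s4, s6, s7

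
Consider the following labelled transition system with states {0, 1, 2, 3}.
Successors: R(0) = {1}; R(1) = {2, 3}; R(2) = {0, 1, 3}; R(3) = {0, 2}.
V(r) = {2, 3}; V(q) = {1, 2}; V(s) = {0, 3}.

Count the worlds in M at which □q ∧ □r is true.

Let φ = □q ∧ □r. Evaluate φ at each world:
  0 (successors {1}): φ is false.
  1 (successors {2, 3}): φ is false.
  2 (successors {0, 1, 3}): φ is false.
  3 (successors {0, 2}): φ is false.
For instance, at 0:
  At 0: □q is true, □r is false, so □q ∧ □r is false.
    At 0: □q requires q at every successor {1}.
      At 1: q is true.
    So □q is true at 0.
    At 0: □r requires r at every successor {1}.
      r fails at 1, so □r is false at 0.
Satisfying worlds: none.

0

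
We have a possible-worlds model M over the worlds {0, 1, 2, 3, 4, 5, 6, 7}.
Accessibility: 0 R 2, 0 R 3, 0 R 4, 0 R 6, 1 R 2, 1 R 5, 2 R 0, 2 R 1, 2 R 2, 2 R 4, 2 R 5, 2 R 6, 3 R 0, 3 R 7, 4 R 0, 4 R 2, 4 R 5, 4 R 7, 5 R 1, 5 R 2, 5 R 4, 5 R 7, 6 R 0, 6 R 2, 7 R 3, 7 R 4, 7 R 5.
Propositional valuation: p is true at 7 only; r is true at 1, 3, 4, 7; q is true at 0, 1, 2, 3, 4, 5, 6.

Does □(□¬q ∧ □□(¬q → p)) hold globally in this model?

Let φ = □(□¬q ∧ □□(¬q → p)). Evaluate φ at each world:
  0 (successors {2, 3, 4, 6}): φ is false.
  1 (successors {2, 5}): φ is false.
  2 (successors {0, 1, 2, 4, 5, 6}): φ is false.
  3 (successors {0, 7}): φ is false.
  4 (successors {0, 2, 5, 7}): φ is false.
  5 (successors {1, 2, 4, 7}): φ is false.
  6 (successors {0, 2}): φ is false.
  7 (successors {3, 4, 5}): φ is false.
Detail at 0 (counterexample):
  At 0: □(□¬q ∧ □□(¬q → p)) requires □¬q ∧ □□(¬q → p) at every successor {2, 3, 4, 6}.
    □¬q ∧ □□(¬q → p) fails at 2, so □(□¬q ∧ □□(¬q → p)) is false at 0.
      At 2: □¬q is false, □□(¬q → p) is true, so □¬q ∧ □□(¬q → p) is false.

No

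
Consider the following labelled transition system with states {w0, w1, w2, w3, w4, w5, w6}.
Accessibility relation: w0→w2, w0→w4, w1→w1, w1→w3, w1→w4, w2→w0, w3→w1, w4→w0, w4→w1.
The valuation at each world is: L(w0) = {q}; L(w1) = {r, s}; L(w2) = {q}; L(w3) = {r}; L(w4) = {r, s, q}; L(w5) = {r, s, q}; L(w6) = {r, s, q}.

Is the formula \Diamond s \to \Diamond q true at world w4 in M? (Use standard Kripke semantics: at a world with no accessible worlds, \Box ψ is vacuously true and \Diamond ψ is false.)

Yes

At w4: \Diamond s is true, \Diamond q is true, so \Diamond s \to \Diamond q is true.
  At w4: \Diamond s requires s at some successor in {w0, w1}.
    s holds at w1, so \Diamond s is true at w4.
  At w4: \Diamond q requires q at some successor in {w0, w1}.
    q holds at w0, so \Diamond q is true at w4.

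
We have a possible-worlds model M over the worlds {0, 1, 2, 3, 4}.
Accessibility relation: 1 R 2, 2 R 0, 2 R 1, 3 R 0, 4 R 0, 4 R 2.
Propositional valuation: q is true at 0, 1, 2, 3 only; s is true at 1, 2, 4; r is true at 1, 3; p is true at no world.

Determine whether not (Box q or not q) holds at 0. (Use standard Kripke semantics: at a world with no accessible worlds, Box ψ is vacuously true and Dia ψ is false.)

At 0: Box q or not q is true, so not (Box q or not q) is false.
  At 0: Box q is true, not q is false, so Box q or not q is true.
    At 0: no accessible worlds, so Box q holds vacuously.

No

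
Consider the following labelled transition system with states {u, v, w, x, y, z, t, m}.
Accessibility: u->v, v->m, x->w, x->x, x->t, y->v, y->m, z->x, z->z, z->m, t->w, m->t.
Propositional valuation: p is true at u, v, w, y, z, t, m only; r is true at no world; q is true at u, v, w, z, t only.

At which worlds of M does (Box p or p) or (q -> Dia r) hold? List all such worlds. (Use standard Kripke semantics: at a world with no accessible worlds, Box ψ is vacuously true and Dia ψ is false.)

u, v, w, x, y, z, t, m

Let φ = (Box p or p) or (q -> Dia r). Evaluate φ at each world:
  u (successors {v}): φ is true.
  v (successors {m}): φ is true.
  w (successors ∅): φ is true.
  x (successors {w, x, t}): φ is true.
  y (successors {v, m}): φ is true.
  z (successors {x, z, m}): φ is true.
  t (successors {w}): φ is true.
  m (successors {t}): φ is true.
For instance, at y:
  At y: Box p or p is true, q -> Dia r is true, so (Box p or p) or (q -> Dia r) is true.
    At y: Box p is true, p is true, so Box p or p is true.
      At y: Box p requires p at every successor {v, m}.
        At v: p is true.
        At m: p is true.
      So Box p is true at y.
    At y: q is false, Dia r is false, so q -> Dia r is true.
      At y: Dia r requires r at some successor in {v, m}.
        At v: r is false.
        At m: r is false.
      So Dia r is false at y.
Satisfying worlds: {u, v, w, x, y, z, t, m}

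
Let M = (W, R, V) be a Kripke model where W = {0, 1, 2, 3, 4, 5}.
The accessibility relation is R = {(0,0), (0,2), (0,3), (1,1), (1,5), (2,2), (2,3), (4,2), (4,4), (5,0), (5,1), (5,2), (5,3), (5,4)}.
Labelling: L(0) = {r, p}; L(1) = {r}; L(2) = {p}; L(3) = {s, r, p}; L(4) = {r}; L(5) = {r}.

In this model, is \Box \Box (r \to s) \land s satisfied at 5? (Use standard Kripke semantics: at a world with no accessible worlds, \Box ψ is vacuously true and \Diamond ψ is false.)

No

At 5: \Box \Box (r \to s) is false, s is false, so \Box \Box (r \to s) \land s is false.
  At 5: \Box \Box (r \to s) requires \Box (r \to s) at every successor {0, 1, 2, 3, 4}.
    \Box (r \to s) fails at 0, so \Box \Box (r \to s) is false at 5.
      At 0: \Box (r \to s) requires r \to s at every successor {0, 2, 3}.
        r \to s fails at 0, so \Box (r \to s) is false at 0.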